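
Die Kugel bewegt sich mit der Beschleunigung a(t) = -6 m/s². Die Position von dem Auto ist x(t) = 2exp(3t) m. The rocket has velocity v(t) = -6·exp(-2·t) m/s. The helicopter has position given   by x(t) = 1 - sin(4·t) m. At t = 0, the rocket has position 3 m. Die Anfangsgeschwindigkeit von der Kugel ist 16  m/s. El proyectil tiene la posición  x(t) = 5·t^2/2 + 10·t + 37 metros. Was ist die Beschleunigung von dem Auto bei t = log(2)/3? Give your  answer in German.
Um dies zu lösen, müssen wir 2 Ableitungen unserer Gleichung für die Position x(t) = 2·exp(3·t) nehmen. Mit d/dt von x(t) finden wir v(t) = 6·exp(3·t). Die Ableitung von der Geschwindigkeit ergibt die Beschleunigung: a(t) = 18·exp(3·t). Wir haben die Beschleunigung a(t) = 18·exp(3·t). Durch Einsetzen von t = log(2)/3: a(log(2)/3) = 36.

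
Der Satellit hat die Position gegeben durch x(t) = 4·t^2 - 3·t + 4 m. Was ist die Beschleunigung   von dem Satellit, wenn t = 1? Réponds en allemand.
Ausgehend von der Position x(t) = 4·t^2 - 3·t + 4, nehmen wir 2 Ableitungen. Durch Ableiten von der Position erhalten wir die Geschwindigkeit: v(t) = 8·t - 3. Die Ableitung von der Geschwindigkeit ergibt die Beschleunigung: a(t) = 8. Wir haben die Beschleunigung a(t) = 8. Durch Einsetzen von t = 1: a(1) = 8.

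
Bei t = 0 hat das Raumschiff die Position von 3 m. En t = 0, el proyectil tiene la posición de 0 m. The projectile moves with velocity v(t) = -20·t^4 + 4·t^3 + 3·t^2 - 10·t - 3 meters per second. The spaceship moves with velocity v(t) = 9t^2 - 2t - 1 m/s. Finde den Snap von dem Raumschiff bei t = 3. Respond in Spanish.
Partiendo de la velocidad v(t) = 9·t^2 - 2·t - 1, tomamos 3 derivadas. La derivada de la velocidad da la aceleración: a(t) = 18·t - 2. La derivada de la aceleración da la sacudida: j(t) = 18. La derivada de la sacudida da el snap: s(t) = 0. Tenemos el snap s(t) = 0. Sustituyendo t = 3: s(3) = 0.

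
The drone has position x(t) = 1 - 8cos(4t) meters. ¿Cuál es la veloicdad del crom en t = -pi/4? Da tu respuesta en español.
Para resolver esto, necesitamos tomar 1 derivada de nuestra ecuación de la posición x(t) = 1 - 8·cos(4·t). Derivando la posición, obtenemos la velocidad: v(t) = 32·sin(4·t). Usando v(t) = 32·sin(4·t) y sustituyendo t = -pi/4, encontramos v = 0.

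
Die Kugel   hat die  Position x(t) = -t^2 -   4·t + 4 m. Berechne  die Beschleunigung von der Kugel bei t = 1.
Um dies zu lösen, müssen wir 2 Ableitungen unserer Gleichung für die Position x(t) = -t^2 - 4·t + 4 nehmen. Durch Ableiten von der Position erhalten wir die Geschwindigkeit: v(t) = -2·t - 4. Die Ableitung von der Geschwindigkeit ergibt die Beschleunigung: a(t) = -2. Wir haben die Beschleunigung a(t) = -2. Durch Einsetzen von t = 1: a(1) = -2.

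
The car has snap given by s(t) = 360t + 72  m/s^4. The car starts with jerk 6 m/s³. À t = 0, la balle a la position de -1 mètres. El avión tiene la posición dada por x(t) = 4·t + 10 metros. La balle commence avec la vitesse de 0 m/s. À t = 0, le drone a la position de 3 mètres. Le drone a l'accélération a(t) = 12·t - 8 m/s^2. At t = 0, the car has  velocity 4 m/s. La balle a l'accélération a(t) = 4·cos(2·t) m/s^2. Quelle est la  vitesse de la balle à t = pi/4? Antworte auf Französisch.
Pour résoudre ceci, nous devons prendre 1 primitive de notre équation de l'accélération a(t) = 4·cos(2·t). En intégrant l'accélération et en utilisant la condition initiale v(0) = 0, nous obtenons v(t) = 2·sin(2·t). En utilisant v(t) = 2·sin(2·t) et en substituant t = pi/4, nous trouvons v = 2.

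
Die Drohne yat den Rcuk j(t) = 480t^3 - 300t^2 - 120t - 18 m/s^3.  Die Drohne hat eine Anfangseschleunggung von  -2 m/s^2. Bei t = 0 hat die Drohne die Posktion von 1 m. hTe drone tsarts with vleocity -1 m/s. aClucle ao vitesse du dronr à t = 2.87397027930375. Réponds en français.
Nous devons intégrer notre équation du jerk j(t) = 480·t^3 - 300·t^2 - 120·t - 18 2 fois. L'intégrale du jerk est l'accélération. En utilisant a(0) = -2, nous obtenons a(t) = 120·t^4 - 100·t^3 - 60·t^2 - 18·t - 2. L'intégrale de l'accélération est la vitesse. En utilisant v(0) = -1, nous obtenons v(t) = 24·t^5 - 25·t^4 - 20·t^3 - 9·t^2 - 2·t - 1. Nous avons la vitesse v(t) = 24·t^5 - 25·t^4 - 20·t^3 - 9·t^2 - 2·t - 1. En substituant t = 2.87397027930375: v(2.87397027930375) = 2444.26585623363.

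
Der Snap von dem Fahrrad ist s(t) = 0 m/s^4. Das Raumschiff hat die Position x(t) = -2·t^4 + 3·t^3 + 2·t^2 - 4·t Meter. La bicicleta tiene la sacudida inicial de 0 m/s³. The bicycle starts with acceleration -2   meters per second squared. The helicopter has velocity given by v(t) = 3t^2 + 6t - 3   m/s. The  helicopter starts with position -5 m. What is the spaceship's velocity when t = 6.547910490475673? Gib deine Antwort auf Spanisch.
Debemos derivar nuestra ecuación de la posición x(t) = -2·t^4 + 3·t^3 + 2·t^2 - 4·t 1 vez. Tomando d/dt de x(t), encontramos v(t) = -8·t^3 + 9·t^2 + 4·t - 4. Tenemos la velocidad v(t) = -8·t^3 + 9·t^2 + 4·t - 4. Sustituyendo t = 6.547910490475673: v(6.547910490475673) = -1837.87237380983.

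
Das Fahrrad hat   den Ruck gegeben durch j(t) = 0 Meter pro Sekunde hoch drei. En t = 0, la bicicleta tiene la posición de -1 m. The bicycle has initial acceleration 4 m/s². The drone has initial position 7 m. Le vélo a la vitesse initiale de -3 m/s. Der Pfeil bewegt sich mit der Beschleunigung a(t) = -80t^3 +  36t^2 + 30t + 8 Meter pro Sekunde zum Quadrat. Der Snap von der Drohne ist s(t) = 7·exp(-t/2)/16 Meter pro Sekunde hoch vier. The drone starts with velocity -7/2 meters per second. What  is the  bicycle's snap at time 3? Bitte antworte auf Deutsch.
Ausgehend von dem Ruck j(t) = 0, nehmen wir 1 Ableitung. Durch Ableiten von dem Ruck erhalten wir den Snap: s(t) = 0. Aus der Gleichung für den Snap s(t) = 0, setzen wir t = 3 ein und erhalten s = 0.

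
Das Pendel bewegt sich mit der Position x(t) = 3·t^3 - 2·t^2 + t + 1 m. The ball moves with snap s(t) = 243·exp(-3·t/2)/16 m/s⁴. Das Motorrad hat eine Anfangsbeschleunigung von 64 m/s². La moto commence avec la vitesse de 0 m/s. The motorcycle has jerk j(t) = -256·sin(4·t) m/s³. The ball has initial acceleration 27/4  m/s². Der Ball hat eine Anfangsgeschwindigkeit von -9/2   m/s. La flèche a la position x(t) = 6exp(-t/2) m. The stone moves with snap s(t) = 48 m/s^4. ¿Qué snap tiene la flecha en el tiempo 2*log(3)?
Partiendo de la posición x(t) = 6·exp(-t/2), tomamos 4 derivadas. La derivada de la posición da la velocidad: v(t) = -3·exp(-t/2). Tomando d/dt de v(t), encontramos a(t) = 3·exp(-t/2)/2. Tomando d/dt de a(t), encontramos j(t) = -3·exp(-t/2)/4. Tomando d/dt de j(t), encontramos s(t) = 3·exp(-t/2)/8. Tenemos el snap s(t) = 3·exp(-t/2)/8. Sustituyendo t = 2*log(3): s(2*log(3)) = 1/8.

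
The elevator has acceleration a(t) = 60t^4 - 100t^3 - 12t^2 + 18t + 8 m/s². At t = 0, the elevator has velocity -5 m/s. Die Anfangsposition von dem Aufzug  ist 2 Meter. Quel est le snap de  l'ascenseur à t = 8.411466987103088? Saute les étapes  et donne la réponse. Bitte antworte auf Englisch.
At t = 8.411466987103088, s = 45871.1191578282.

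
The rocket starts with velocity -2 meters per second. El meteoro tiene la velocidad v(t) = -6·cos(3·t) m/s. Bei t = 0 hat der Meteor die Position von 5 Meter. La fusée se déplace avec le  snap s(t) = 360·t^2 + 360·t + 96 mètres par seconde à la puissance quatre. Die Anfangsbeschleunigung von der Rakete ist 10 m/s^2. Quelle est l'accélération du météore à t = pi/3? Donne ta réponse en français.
Pour résoudre ceci, nous devons prendre 1 dérivée de notre équation de la vitesse v(t) = -6·cos(3·t). En dérivant la vitesse, nous obtenons l'accélération: a(t) = 18·sin(3·t). De l'équation de l'accélération a(t) = 18·sin(3·t), nous substituons t = pi/3 pour obtenir a = 0.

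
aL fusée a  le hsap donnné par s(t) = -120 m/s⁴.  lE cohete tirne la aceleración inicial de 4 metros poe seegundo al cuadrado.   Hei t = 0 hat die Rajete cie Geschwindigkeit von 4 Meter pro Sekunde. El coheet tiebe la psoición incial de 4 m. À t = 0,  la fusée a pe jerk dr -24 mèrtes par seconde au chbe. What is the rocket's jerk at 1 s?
To find the answer, we compute 1 antiderivative of s(t) = -120. The antiderivative of snap, with j(0) = -24, gives jerk: j(t) = -120·t - 24. From the given jerk equation j(t) = -120·t - 24, we substitute t = 1 to get j = -144.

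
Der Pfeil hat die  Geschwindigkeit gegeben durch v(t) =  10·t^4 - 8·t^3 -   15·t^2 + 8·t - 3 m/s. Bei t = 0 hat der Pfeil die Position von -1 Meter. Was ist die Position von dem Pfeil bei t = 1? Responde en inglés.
We need to integrate our velocity equation v(t) = 10·t^4 - 8·t^3 - 15·t^2 + 8·t - 3 1 time. The antiderivative of velocity, with x(0) = -1, gives position: x(t) = 2·t^5 - 2·t^4 - 5·t^3 + 4·t^2 - 3·t - 1. From the given position equation x(t) = 2·t^5 - 2·t^4 - 5·t^3 + 4·t^2 - 3·t - 1, we substitute t = 1 to get x = -5.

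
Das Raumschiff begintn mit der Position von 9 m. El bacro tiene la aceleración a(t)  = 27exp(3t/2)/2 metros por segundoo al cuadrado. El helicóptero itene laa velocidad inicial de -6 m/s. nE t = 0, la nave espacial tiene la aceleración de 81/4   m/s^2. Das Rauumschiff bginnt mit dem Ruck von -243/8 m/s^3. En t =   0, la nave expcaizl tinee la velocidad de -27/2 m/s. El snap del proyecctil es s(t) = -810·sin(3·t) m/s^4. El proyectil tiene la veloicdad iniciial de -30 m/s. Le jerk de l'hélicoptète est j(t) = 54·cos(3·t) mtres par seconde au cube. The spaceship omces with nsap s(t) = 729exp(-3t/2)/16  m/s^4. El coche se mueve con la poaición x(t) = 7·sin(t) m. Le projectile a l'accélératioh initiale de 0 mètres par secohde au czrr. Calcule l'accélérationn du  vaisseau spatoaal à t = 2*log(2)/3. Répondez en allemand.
Wir müssen unsere Gleichung für den Snap s(t) = 729·exp(-3·t/2)/16 2-mal integrieren. Durch Integration von dem Snap und Verwendung der Anfangsbedingung j(0) = -243/8, erhalten wir j(t) = -243·exp(-3·t/2)/8. Die Stammfunktion von dem Ruck, mit a(0) = 81/4, ergibt die Beschleunigung: a(t) = 81·exp(-3·t/2)/4. Mit a(t) = 81·exp(-3·t/2)/4 und Einsetzen von t = 2*log(2)/3, finden wir a = 81/8.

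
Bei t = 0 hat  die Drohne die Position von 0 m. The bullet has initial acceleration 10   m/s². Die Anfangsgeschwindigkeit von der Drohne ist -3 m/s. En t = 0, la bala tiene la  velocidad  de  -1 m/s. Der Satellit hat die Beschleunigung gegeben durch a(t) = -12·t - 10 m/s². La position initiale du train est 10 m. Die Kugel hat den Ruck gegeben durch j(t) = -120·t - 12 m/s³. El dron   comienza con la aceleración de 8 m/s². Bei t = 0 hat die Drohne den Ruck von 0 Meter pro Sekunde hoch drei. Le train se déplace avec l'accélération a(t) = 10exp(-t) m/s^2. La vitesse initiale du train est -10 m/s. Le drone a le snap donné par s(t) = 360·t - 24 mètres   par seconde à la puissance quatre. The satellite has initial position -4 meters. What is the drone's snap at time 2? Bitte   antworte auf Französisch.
De l'équation du snap s(t) = 360·t - 24, nous substituons t = 2 pour obtenir s = 696.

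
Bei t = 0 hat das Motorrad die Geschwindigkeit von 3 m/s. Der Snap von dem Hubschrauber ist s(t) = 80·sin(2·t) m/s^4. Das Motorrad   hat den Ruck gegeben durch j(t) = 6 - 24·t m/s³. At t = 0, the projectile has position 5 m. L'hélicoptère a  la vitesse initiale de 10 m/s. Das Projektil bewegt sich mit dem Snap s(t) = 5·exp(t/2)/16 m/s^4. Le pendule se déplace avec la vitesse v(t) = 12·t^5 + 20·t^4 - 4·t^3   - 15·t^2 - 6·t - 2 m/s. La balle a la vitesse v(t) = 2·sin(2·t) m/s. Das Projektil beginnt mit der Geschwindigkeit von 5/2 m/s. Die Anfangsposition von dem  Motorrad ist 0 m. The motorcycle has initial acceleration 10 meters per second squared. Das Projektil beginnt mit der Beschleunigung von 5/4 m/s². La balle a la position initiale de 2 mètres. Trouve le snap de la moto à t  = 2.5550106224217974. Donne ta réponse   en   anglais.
We must differentiate our jerk equation j(t) = 6 - 24·t 1 time. The derivative of jerk gives snap: s(t) = -24. Using s(t) = -24 and substituting t = 2.5550106224217974, we find s = -24.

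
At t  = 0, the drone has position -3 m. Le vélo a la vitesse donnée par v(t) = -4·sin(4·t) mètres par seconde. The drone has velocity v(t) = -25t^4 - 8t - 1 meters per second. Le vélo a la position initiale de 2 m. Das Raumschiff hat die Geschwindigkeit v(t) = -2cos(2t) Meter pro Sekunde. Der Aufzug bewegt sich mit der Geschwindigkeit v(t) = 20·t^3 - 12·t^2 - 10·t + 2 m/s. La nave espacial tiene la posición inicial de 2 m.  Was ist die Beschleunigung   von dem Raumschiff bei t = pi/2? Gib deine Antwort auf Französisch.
Nous devons dériver notre équation de la vitesse v(t) = -2·cos(2·t) 1 fois. En dérivant la vitesse, nous obtenons l'accélération: a(t) = 4·sin(2·t). De l'équation de l'accélération a(t) = 4·sin(2·t), nous substituons t = pi/2 pour obtenir a = 0.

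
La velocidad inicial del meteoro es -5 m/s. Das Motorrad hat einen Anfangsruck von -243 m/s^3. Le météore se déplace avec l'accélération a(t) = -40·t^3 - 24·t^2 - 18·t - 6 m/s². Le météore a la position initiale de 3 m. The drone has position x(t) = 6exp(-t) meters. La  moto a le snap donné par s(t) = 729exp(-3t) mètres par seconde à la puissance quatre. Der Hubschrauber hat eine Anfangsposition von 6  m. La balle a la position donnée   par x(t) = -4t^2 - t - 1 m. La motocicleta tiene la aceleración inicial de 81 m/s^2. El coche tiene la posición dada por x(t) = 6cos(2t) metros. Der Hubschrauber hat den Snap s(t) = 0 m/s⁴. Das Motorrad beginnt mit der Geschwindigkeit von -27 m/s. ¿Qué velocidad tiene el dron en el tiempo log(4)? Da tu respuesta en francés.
Nous devons dériver notre équation de la position x(t) = 6·exp(-t) 1 fois. La dérivée de la position donne la vitesse: v(t) = -6·exp(-t). De l'équation de la vitesse v(t) = -6·exp(-t), nous substituons t = log(4) pour obtenir v = -3/2.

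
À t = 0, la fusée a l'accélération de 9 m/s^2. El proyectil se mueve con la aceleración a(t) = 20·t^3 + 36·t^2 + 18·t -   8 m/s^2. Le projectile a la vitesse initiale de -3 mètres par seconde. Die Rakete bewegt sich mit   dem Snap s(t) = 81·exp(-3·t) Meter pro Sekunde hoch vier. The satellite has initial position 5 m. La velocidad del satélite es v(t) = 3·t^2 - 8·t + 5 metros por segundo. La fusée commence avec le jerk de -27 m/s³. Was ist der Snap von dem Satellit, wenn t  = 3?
Wir müssen unsere Gleichung für die Geschwindigkeit v(t) = 3·t^2 - 8·t + 5 3-mal ableiten. Die Ableitung von der Geschwindigkeit ergibt die Beschleunigung: a(t) = 6·t - 8. Mit d/dt von a(t) finden wir j(t) = 6. Mit d/dt von j(t) finden wir s(t) = 0. Mit s(t) = 0 und Einsetzen von t = 3, finden wir s = 0.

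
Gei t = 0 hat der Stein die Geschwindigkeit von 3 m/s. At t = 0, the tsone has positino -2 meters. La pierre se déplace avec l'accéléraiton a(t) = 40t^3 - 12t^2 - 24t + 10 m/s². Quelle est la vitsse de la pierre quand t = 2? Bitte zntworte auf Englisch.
We must find the integral of our acceleration equation a(t) = 40·t^3 - 12·t^2 - 24·t + 10 1 time. Taking ∫a(t)dt and applying v(0) = 3, we find v(t) = 10·t^4 - 4·t^3 - 12·t^2 + 10·t + 3. Using v(t) = 10·t^4 - 4·t^3 - 12·t^2 + 10·t + 3 and substituting t = 2, we find v = 103.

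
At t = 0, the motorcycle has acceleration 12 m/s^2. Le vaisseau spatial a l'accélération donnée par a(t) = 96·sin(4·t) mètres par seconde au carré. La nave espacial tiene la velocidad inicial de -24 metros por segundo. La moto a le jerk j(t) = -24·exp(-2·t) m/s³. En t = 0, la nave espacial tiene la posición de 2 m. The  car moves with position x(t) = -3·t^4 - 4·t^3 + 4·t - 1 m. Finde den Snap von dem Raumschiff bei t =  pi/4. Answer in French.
En partant de l'accélération a(t) = 96·sin(4·t), nous prenons 2 dérivées. En dérivant l'accélération, nous obtenons le jerk: j(t) = 384·cos(4·t). La dérivée du jerk donne le snap: s(t) = -1536·sin(4·t). En utilisant s(t) = -1536·sin(4·t) et en substituant t = pi/4, nous trouvons s = 0.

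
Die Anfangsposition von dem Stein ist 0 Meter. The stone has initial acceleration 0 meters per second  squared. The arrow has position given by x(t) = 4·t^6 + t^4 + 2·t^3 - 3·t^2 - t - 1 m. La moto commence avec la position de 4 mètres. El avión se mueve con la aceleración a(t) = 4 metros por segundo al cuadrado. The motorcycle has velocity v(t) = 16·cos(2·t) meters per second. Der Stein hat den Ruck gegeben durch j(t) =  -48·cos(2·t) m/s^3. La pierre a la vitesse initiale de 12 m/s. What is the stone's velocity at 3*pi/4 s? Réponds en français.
Nous devons intégrer notre équation du jerk j(t) = -48·cos(2·t) 2 fois. L'intégrale du jerk, avec a(0) = 0, donne l'accélération: a(t) = -24·sin(2·t). L'intégrale de l'accélération est la vitesse. En utilisant v(0) = 12, nous obtenons v(t) = 12·cos(2·t). En utilisant v(t) = 12·cos(2·t) et en substituant t = 3*pi/4, nous trouvons v = 0.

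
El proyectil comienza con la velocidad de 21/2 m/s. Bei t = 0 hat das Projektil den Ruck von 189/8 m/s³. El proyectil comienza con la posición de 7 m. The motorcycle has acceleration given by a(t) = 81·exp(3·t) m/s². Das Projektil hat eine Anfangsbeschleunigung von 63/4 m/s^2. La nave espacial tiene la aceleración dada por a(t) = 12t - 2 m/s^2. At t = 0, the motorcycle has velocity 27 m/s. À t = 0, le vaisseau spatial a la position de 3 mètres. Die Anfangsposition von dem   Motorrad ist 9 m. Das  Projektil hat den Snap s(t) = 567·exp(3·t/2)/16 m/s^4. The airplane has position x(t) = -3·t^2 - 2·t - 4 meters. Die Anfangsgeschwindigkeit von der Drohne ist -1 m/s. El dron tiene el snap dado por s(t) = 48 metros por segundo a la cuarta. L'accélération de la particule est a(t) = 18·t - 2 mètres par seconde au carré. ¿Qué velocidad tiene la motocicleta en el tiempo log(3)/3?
Necesitamos integrar nuestra ecuación de la aceleración a(t) = 81·exp(3·t) 1 vez. La integral de la aceleración es la velocidad. Usando v(0) = 27, obtenemos v(t) = 27·exp(3·t). Tenemos la velocidad v(t) = 27·exp(3·t). Sustituyendo t = log(3)/3: v(log(3)/3) = 81.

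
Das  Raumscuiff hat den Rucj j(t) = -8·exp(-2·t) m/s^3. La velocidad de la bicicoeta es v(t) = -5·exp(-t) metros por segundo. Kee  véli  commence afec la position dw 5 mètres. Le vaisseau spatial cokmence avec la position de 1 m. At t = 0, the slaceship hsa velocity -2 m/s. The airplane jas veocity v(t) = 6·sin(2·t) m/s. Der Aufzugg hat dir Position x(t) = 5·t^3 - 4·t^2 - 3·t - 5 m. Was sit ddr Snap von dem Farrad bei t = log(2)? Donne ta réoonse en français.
Nous devons dériver notre équation de la vitesse v(t) = -5·exp(-t) 3 fois. La dérivée de la vitesse donne l'accélération: a(t) = 5·exp(-t). En dérivant l'accélération, nous obtenons le jerk: j(t) = -5·exp(-t). En dérivant le jerk, nous obtenons le snap: s(t) = 5·exp(-t). De l'équation du snap s(t) = 5·exp(-t), nous substituons t = log(2) pour obtenir s = 5/2.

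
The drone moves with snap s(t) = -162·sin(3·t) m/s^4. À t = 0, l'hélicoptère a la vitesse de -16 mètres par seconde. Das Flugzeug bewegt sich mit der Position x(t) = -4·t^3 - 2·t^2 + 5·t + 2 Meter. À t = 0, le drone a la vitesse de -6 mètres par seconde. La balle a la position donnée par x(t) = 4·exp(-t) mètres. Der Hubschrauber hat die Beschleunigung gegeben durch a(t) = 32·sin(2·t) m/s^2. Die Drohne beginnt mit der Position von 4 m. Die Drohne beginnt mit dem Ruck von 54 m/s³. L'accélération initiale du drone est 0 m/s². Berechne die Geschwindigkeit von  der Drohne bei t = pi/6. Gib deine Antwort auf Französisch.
Nous devons intégrer notre équation du snap s(t) = -162·sin(3·t) 3 fois. L'intégrale du snap, avec j(0) = 54, donne le jerk: j(t) = 54·cos(3·t). L'intégrale du jerk est l'accélération. En utilisant a(0) = 0, nous obtenons a(t) = 18·sin(3·t). En intégrant l'accélération et en utilisant la condition initiale v(0) = -6, nous obtenons v(t) = -6·cos(3·t). Nous avons la vitesse v(t) = -6·cos(3·t). En substituant t = pi/6: v(pi/6) = 0.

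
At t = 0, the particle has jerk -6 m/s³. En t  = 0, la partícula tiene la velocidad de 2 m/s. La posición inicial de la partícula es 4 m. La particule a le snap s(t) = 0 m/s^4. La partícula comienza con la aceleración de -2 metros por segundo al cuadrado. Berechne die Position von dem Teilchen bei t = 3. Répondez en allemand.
Wir müssen das Integral unserer Gleichung für den Snap s(t) = 0 4-mal finden. Die Stammfunktion von dem Snap ist der Ruck. Mit j(0) = -6 erhalten wir j(t) = -6. Die Stammfunktion von dem Ruck, mit a(0) = -2, ergibt die Beschleunigung: a(t) = -6·t - 2. Durch Integration von der Beschleunigung und Verwendung der Anfangsbedingung v(0) = 2, erhalten wir v(t) = -3·t^2 - 2·t + 2. Das Integral von der Geschwindigkeit, mit x(0) = 4, ergibt die Position: x(t) = -t^3 - t^2 + 2·t + 4. Aus der Gleichung für die Position x(t) = -t^3 - t^2 + 2·t + 4, setzen wir t = 3 ein und erhalten x = -26.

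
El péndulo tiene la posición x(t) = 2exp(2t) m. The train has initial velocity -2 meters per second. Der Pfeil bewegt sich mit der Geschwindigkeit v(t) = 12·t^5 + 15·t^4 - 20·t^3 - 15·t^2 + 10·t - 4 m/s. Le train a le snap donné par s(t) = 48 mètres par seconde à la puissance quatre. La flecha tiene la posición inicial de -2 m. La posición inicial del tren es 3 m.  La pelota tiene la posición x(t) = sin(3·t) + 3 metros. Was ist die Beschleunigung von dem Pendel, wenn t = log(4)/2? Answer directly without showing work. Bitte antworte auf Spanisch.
En t = log(4)/2, a = 32.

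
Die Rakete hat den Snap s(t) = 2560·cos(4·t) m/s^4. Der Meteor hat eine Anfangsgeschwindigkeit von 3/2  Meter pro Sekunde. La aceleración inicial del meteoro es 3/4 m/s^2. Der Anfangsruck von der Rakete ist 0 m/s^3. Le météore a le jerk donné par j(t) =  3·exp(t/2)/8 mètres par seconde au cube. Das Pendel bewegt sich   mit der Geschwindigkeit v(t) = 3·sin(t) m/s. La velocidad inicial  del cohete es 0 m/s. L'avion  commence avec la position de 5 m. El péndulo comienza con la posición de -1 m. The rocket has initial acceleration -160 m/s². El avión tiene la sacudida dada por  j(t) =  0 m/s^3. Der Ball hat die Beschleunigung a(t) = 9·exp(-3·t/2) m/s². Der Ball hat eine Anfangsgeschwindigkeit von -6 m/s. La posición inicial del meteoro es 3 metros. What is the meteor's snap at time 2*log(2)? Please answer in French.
Nous devons dériver notre équation du jerk j(t) = 3·exp(t/2)/8 1 fois. En prenant d/dt de j(t), nous trouvons s(t) = 3·exp(t/2)/16. De l'équation du snap s(t) = 3·exp(t/2)/16, nous substituons t = 2*log(2) pour obtenir s = 3/8.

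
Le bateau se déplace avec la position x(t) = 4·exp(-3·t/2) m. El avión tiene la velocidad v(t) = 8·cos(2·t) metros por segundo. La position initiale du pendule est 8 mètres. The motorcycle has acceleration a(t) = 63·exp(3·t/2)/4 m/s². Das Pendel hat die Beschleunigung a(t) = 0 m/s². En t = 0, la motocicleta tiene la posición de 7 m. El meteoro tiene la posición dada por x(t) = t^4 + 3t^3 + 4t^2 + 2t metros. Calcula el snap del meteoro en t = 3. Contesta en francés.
Nous devons dériver notre équation de la position x(t) = t^4 + 3·t^3 + 4·t^2 + 2·t 4 fois. La dérivée de la position donne la vitesse: v(t) = 4·t^3 + 9·t^2 + 8·t + 2. En dérivant la vitesse, nous obtenons l'accélération: a(t) = 12·t^2 + 18·t + 8. En dérivant l'accélération, nous obtenons le jerk: j(t) = 24·t + 18. En prenant d/dt de j(t), nous trouvons s(t) = 24. En utilisant s(t) = 24 et en substituant t = 3, nous trouvons s = 24.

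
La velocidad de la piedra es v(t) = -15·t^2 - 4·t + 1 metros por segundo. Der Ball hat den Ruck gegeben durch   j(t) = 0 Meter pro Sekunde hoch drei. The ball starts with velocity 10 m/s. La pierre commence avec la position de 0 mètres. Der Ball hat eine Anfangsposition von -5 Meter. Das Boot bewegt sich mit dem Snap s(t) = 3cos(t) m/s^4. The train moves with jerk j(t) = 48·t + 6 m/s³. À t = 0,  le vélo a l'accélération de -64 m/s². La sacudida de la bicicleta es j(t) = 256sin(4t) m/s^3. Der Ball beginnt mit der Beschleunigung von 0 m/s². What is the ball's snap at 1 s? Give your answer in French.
Pour résoudre ceci, nous devons prendre 1 dérivée de notre équation du jerk j(t) = 0. En prenant d/dt de j(t), nous trouvons s(t) = 0. Nous avons le snap s(t) = 0. En substituant t = 1: s(1) = 0.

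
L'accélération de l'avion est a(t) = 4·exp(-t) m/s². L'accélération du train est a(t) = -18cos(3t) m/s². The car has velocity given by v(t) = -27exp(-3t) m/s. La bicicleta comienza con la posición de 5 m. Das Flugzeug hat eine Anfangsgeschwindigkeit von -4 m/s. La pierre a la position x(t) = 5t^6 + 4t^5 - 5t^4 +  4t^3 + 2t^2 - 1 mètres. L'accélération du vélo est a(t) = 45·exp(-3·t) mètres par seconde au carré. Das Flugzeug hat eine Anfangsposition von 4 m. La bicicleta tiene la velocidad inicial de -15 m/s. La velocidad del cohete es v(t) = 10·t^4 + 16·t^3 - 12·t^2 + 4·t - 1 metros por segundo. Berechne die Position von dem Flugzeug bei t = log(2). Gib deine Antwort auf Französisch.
Pour résoudre ceci, nous devons prendre 2 primitives de notre équation de l'accélération a(t) = 4·exp(-t). La primitive de l'accélération, avec v(0) = -4, donne la vitesse: v(t) = -4·exp(-t). En prenant ∫v(t)dt et en appliquant x(0) = 4, nous trouvons x(t) = 4·exp(-t). De l'équation de la position x(t) = 4·exp(-t), nous substituons t = log(2) pour obtenir x = 2.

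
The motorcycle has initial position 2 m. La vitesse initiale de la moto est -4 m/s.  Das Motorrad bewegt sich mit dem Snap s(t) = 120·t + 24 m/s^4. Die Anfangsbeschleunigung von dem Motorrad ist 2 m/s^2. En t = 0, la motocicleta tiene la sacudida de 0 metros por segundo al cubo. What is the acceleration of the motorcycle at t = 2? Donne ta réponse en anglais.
To find the answer, we compute 2 integrals of s(t) = 120·t + 24. The antiderivative of snap is jerk. Using j(0) = 0, we get j(t) = 12·t·(5·t + 2). Integrating jerk and using the initial condition a(0) = 2, we get a(t) = 20·t^3 + 12·t^2 + 2. Using a(t) = 20·t^3 + 12·t^2 + 2 and substituting t = 2, we find a = 210.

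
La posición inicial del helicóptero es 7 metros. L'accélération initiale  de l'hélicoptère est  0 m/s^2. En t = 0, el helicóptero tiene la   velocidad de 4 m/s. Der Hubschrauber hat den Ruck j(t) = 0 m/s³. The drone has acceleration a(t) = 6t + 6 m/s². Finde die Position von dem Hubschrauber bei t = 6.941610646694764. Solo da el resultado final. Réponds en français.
x(6.941610646694764) = 34.7664425867791.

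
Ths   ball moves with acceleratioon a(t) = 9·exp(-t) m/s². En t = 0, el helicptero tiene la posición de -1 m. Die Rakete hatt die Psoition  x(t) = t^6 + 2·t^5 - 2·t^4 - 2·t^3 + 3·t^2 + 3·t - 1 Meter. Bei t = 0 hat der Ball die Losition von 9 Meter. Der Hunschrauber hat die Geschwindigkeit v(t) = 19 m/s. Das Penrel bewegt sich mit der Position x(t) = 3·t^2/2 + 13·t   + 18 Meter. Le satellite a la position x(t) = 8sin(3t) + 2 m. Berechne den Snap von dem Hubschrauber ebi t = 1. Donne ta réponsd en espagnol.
Debemos derivar nuestra ecuación de la velocidad v(t) = 19 3 veces. La derivada de la velocidad da la aceleración: a(t) = 0. La derivada de la aceleración da la sacudida: j(t) = 0. Derivando la sacudida, obtenemos el snap: s(t) = 0. Usando s(t) = 0 y sustituyendo t = 1, encontramos s = 0.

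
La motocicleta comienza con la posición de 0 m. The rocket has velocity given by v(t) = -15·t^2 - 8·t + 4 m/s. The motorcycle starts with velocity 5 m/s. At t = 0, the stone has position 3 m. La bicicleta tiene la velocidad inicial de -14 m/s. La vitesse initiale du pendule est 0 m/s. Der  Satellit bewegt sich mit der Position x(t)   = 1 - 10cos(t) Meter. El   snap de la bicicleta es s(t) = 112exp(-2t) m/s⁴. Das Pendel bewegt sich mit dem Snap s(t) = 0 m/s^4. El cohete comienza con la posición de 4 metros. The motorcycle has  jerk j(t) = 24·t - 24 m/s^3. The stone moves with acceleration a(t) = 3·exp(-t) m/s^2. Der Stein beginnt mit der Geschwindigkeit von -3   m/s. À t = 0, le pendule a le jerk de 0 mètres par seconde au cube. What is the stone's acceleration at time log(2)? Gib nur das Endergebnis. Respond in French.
À t = log(2), a = 3/2.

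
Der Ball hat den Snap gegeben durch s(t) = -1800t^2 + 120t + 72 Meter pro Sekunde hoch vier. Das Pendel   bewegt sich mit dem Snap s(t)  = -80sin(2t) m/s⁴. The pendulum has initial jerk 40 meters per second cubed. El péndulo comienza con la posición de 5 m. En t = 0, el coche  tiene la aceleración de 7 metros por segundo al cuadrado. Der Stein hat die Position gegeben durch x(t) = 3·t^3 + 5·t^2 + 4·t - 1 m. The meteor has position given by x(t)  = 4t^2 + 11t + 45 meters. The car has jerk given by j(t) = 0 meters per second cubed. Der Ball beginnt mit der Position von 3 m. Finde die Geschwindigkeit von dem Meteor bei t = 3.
Wir müssen unsere Gleichung für die Position x(t) = 4·t^2 + 11·t + 45 1-mal ableiten. Die Ableitung von der Position ergibt die Geschwindigkeit: v(t) = 8·t + 11. Wir haben die Geschwindigkeit v(t) = 8·t + 11. Durch Einsetzen von t = 3: v(3) = 35.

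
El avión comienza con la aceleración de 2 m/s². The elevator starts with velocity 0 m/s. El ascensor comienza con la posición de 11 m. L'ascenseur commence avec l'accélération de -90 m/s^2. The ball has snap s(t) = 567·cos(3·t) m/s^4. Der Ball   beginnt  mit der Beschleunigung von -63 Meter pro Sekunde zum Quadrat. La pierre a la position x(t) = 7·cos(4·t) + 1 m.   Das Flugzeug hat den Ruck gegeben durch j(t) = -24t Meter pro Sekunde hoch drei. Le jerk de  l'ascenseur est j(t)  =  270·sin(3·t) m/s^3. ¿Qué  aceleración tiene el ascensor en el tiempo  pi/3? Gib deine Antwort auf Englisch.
Starting from jerk j(t) = 270·sin(3·t), we take 1 integral. Finding the antiderivative of j(t) and using a(0) = -90: a(t) = -90·cos(3·t). We have acceleration a(t) = -90·cos(3·t). Substituting t = pi/3: a(pi/3) = 90.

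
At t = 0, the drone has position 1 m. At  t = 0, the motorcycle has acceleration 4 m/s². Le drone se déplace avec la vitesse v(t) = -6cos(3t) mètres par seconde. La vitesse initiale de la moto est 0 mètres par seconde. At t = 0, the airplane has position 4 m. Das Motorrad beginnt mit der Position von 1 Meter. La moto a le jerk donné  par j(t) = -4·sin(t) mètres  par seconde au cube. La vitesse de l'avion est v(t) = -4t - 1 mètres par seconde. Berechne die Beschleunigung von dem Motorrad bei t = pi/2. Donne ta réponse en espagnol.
Debemos encontrar la integral de nuestra ecuación de la sacudida j(t) = -4·sin(t) 1 vez. Integrando la sacudida y usando la condición inicial a(0) = 4, obtenemos a(t) = 4·cos(t). De la ecuación de la aceleración a(t) = 4·cos(t), sustituimos t = pi/2 para obtener a = 0.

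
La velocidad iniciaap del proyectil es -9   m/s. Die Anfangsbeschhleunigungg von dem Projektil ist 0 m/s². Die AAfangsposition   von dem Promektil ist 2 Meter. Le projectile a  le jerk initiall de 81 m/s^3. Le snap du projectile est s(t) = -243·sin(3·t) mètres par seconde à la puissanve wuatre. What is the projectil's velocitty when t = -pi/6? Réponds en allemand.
Ausgehend von dem Snap s(t) = -243·sin(3·t), nehmen wir 3 Stammfunktionen. Das Integral von dem Snap ist der Ruck. Mit j(0) = 81 erhalten wir j(t) = 81·cos(3·t). Die Stammfunktion von dem Ruck ist die Beschleunigung. Mit a(0) = 0 erhalten wir a(t) = 27·sin(3·t). Die Stammfunktion von der Beschleunigung, mit v(0) = -9, ergibt die Geschwindigkeit: v(t) = -9·cos(3·t). Aus der Gleichung für die Geschwindigkeit v(t) = -9·cos(3·t), setzen wir t = -pi/6 ein und erhalten v = 0.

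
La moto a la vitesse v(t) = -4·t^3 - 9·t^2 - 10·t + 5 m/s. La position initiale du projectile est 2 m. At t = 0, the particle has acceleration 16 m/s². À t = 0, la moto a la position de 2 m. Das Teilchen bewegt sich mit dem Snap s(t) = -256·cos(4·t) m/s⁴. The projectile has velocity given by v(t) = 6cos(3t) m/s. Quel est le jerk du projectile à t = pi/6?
Pour résoudre ceci, nous devons prendre 2 dérivées de notre équation de la vitesse v(t) = 6·cos(3·t). En prenant d/dt de v(t), nous trouvons a(t) = -18·sin(3·t). La dérivée de l'accélération donne le jerk: j(t) = -54·cos(3·t). Nous avons le jerk j(t) = -54·cos(3·t). En substituant t = pi/6: j(pi/6) = 0.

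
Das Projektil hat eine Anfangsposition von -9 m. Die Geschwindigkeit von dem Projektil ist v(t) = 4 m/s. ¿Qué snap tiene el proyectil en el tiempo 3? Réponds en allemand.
Um dies zu lösen, müssen wir 3 Ableitungen unserer Gleichung für die Geschwindigkeit v(t) = 4 nehmen. Durch Ableiten von der Geschwindigkeit erhalten wir die Beschleunigung: a(t) = 0. Die Ableitung von der Beschleunigung ergibt den Ruck: j(t) = 0. Durch Ableiten von dem Ruck erhalten wir den Snap: s(t) = 0. Aus der Gleichung für den Snap s(t) = 0, setzen wir t = 3 ein und erhalten s = 0.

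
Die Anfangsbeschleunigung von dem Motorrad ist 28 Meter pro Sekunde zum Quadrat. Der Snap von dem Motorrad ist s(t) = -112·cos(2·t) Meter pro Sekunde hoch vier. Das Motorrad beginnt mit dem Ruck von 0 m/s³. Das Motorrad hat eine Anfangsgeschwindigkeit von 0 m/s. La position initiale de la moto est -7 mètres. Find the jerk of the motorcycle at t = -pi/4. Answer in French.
Pour résoudre ceci, nous devons prendre 1 intégrale de notre équation du snap s(t) = -112·cos(2·t). L'intégrale du snap est le jerk. En utilisant j(0) = 0, nous obtenons j(t) = -56·sin(2·t). En utilisant j(t) = -56·sin(2·t) et en substituant t = -pi/4, nous trouvons j = 56.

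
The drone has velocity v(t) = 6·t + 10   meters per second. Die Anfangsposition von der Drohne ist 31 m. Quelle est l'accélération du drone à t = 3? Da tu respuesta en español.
Debemos derivar nuestra ecuación de la velocidad v(t) = 6·t + 10 1 vez. La derivada de la velocidad da la aceleración: a(t) = 6. Usando a(t) = 6 y sustituyendo t = 3, encontramos a = 6.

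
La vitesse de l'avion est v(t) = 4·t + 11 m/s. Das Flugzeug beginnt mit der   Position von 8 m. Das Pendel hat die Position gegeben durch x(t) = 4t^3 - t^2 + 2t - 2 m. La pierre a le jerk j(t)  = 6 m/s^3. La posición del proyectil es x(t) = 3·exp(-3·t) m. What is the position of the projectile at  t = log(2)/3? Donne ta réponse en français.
En utilisant x(t) = 3·exp(-3·t) et en substituant t = log(2)/3, nous trouvons x = 3/2.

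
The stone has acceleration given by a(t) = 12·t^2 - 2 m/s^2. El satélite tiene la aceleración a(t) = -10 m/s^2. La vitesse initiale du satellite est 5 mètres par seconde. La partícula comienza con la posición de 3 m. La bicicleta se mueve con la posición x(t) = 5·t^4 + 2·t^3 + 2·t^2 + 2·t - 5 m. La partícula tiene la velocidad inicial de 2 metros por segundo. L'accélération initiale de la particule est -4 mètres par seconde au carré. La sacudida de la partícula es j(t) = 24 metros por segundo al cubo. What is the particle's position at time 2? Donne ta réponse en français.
Nous devons trouver la primitive de notre équation du jerk j(t) = 24 3 fois. L'intégrale du jerk est l'accélération. En utilisant a(0) = -4, nous obtenons a(t) = 24·t - 4. La primitive de l'accélération est la vitesse. En utilisant v(0) = 2, nous obtenons v(t) = 12·t^2 - 4·t + 2. En prenant ∫v(t)dt et en appliquant x(0) = 3, nous trouvons x(t) = 4·t^3 - 2·t^2 + 2·t + 3. Nous avons la position x(t) = 4·t^3 - 2·t^2 + 2·t + 3. En substituant t = 2: x(2) = 31.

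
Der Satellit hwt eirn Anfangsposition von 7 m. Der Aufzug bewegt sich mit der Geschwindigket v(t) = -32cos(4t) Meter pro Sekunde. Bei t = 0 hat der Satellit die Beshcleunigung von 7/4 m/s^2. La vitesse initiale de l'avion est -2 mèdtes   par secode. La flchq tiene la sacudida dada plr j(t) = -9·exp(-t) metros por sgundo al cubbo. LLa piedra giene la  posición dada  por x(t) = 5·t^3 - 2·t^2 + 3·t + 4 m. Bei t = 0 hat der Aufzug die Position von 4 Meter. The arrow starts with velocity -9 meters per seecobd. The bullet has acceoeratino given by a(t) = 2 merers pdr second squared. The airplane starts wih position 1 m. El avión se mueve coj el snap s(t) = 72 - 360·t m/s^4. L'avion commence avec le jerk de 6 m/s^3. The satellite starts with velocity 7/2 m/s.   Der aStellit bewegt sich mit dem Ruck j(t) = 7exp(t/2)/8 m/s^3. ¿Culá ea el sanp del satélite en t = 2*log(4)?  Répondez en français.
Nous devons dériver notre équation du jerk j(t) = 7·exp(t/2)/8 1 fois. En dérivant le jerk, nous obtenons le snap: s(t) = 7·exp(t/2)/16. En utilisant s(t) = 7·exp(t/2)/16 et en substituant t = 2*log(4), nous trouvons s = 7/4.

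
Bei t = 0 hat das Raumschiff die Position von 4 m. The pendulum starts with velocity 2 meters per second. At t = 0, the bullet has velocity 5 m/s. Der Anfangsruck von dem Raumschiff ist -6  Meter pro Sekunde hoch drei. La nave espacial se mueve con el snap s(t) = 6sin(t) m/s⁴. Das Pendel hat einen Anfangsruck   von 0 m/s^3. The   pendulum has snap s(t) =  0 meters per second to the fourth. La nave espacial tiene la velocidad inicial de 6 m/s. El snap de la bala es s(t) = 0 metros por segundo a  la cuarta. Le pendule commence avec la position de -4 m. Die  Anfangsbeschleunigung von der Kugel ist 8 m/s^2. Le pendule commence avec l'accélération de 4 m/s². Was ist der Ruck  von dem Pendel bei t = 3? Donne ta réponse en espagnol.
Necesitamos integrar nuestra ecuación del snap s(t) = 0 1 vez. Tomando ∫s(t)dt y aplicando j(0) = 0, encontramos j(t) = 0. Usando j(t) = 0 y sustituyendo t = 3, encontramos j = 0.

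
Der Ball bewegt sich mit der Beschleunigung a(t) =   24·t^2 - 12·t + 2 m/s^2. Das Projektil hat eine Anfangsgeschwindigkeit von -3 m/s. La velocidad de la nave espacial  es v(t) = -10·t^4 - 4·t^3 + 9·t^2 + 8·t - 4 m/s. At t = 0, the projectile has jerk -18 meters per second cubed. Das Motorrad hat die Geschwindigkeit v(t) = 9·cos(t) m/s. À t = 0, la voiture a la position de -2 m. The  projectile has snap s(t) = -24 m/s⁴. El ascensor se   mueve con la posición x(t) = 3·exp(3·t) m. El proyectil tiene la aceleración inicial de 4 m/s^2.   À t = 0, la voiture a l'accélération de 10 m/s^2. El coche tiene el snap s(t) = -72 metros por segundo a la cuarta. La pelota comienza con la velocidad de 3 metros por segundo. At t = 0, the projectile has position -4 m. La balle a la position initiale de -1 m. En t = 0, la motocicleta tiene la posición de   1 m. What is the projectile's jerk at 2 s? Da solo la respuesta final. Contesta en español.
La respuesta es -66.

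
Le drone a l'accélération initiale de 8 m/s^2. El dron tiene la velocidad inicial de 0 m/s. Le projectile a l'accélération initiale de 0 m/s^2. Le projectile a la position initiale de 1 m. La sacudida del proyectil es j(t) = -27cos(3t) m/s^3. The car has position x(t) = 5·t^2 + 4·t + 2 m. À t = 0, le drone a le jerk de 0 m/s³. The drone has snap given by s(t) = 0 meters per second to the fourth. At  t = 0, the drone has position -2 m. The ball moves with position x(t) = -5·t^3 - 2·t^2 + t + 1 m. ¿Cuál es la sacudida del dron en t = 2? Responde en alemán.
Ausgehend von dem Snap s(t) = 0, nehmen wir 1 Stammfunktion. Die Stammfunktion von dem Snap, mit j(0) = 0, ergibt den Ruck: j(t) = 0. Wir haben den Ruck j(t) = 0. Durch Einsetzen von t = 2: j(2) = 0.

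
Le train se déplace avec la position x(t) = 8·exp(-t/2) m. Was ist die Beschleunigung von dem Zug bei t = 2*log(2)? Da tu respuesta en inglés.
Starting from position x(t) = 8·exp(-t/2), we take 2 derivatives. Differentiating position, we get velocity: v(t) = -4·exp(-t/2). Differentiating velocity, we get acceleration: a(t) = 2·exp(-t/2). Using a(t) = 2·exp(-t/2) and substituting t = 2*log(2), we find a = 1.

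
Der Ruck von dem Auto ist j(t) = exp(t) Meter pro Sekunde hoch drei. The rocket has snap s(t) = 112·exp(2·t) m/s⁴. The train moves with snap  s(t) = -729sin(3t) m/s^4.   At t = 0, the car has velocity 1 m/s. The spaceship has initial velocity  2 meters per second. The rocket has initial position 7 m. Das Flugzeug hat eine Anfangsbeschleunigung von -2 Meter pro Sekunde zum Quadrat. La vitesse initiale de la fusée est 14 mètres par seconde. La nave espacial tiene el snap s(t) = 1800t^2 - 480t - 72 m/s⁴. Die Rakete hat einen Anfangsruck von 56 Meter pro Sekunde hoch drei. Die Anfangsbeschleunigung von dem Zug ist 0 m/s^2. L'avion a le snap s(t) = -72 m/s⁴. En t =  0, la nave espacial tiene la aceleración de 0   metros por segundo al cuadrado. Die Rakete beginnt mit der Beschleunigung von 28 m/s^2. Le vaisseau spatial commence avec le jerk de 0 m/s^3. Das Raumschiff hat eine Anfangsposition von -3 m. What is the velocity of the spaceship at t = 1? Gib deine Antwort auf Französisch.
Nous devons intégrer notre équation du snap s(t) = 1800·t^2 - 480·t - 72 3 fois. La primitive du snap, avec j(0) = 0, donne le jerk: j(t) = 24·t·(25·t^2 - 10·t - 3). En prenant ∫j(t)dt et en appliquant a(0) = 0, nous trouvons a(t) = t^2·(150·t^2 - 80·t - 36). L'intégrale de l'accélération est la vitesse. En utilisant v(0) = 2, nous obtenons v(t) = 30·t^5 - 20·t^4 - 12·t^3 + 2. En utilisant v(t) = 30·t^5 - 20·t^4 - 12·t^3 + 2 et en substituant t = 1, nous trouvons v = 0.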